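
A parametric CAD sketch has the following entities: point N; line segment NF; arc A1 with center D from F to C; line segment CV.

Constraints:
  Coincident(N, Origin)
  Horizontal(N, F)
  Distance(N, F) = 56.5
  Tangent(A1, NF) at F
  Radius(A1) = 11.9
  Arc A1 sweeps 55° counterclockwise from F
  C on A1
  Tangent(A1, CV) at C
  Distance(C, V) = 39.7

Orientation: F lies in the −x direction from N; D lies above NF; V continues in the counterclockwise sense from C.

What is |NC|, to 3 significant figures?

47.0

N is at the origin; NF is horizontal with |NF| = 56.5 and F on the −x side, so F = (-56.5, 0.00). Tangency of A1 to NF means the radius DF is perpendicular to NF, so D = F + (0, 11.9) = (-56.5, 11.9). On A1, F sits at bearing -90° from D; a 55° counterclockwise sweep puts C at bearing -35°, so C = D + 11.9·(cos -35°, sin -35°) = (-46.8, 5.07). Then |NC| = |C − N| = 47.0.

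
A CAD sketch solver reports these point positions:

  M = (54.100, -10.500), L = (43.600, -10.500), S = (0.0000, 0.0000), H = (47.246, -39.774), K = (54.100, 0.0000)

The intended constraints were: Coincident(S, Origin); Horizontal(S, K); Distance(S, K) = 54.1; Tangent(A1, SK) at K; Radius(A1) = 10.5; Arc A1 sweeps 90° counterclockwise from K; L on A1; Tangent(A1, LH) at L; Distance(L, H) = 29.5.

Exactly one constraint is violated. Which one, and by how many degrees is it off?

Tangent(A1, LH) at L — off by 7.10°.

S = (0.00, 0.00) ✓; S.y = 0.00, K.y = 0.00 ✓; |SK| = 54.10 ✓; ∠(MK, KS) = 90.00° ✓; |MK| = 10.50 ✓; bearing(M→L) − bearing(M→K) = 90.00° ✓; |ML| = 10.50 ✓; ∠(ML, LH) = 82.90° ✗; |LH| = 29.50 ✓.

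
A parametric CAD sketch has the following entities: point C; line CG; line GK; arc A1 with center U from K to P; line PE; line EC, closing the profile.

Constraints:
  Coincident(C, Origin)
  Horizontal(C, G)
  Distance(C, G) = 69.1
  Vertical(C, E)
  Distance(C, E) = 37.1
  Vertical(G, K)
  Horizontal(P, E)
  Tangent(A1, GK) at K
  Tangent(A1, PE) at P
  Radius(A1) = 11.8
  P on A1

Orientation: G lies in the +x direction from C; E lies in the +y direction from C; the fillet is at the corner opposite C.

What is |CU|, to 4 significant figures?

62.64

C is at the origin; C and G share the same y with |CG| = 69.1 and G on the +x side, so G = (69.10, 0.000). C and E share the same x with |CE| = 37.1 and E on the +y side, so E = (0.000, 37.10). The virtual corner opposite C is at (69.10, 37.10). A1 meets GK tangentially, so UK is at right angles to GK and since A1 is tangent to PE there, UP ⟂ PE, with radius 11.8, so the center U sits 11.8 in from both sides at U = (57.30, 25.30). Then |CU| = |U − C| = 62.64.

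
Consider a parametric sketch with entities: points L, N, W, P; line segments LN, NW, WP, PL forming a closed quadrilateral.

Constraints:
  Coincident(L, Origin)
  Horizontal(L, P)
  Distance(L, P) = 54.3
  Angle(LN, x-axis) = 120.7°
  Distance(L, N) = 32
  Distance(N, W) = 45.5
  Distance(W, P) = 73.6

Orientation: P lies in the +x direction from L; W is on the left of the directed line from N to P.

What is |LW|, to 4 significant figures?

63.07

Checks: |NW| = 45.50 ✓; |WP| = 73.60 ✓.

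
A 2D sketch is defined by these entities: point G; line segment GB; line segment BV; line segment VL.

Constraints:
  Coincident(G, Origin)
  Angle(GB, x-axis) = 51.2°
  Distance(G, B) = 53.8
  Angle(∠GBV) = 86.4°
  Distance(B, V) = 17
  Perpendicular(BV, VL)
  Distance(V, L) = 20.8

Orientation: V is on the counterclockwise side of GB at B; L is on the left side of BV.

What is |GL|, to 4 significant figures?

35.60

G is at the origin; GB runs at 51.2° with length 53.8, so B = 53.8·(cos 51.2°, sin 51.2°) = (33.71, 41.93). ∠GBV = 86.4°, so BV runs at 51.2° + (180° − 86.4°) = 144.8° from the x-axis; with |BV| = 17.0, V = B + 17.0·(cos 144.8°, sin 144.8°) = (19.82, 51.73). BV is perpendicular to VL; with |VL| = 20.8 on the left of BV, L = V + 20.8·(-0.5764, -0.8171) = (7.830, 34.73). Then |GL| = |L − G| = 35.60.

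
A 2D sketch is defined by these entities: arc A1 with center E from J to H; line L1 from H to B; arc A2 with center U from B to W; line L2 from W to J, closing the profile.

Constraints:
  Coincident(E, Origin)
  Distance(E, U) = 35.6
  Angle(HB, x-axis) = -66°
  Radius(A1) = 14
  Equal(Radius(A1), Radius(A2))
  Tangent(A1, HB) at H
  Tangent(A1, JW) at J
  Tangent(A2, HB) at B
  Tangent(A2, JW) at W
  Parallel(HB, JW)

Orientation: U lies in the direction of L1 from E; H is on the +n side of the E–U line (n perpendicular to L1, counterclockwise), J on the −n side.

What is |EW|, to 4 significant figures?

38.25

The slot axis is L1's direction at -66.0°, so u = (cos -66.0°, sin -66.0°) = (0.4067, -0.9135) and n = (−sin -66.0°, cos -66.0°) = (0.9135, 0.4067). E is at the origin and U lies 35.6 along u from E, so U = 35.6·u = (14.48, -32.52). Tangency of A1 to both parallel lines with radius 14.0 puts H and J at E ± 14.0·n: H = (12.79, 5.694), J = (-12.79, -5.694). Equal radii place B and W the same way about U: B = U + 14.0·n = (27.27, -26.83), W = U − 14.0·n = (1.690, -38.22). Then |EW| = |W − E| = 38.25.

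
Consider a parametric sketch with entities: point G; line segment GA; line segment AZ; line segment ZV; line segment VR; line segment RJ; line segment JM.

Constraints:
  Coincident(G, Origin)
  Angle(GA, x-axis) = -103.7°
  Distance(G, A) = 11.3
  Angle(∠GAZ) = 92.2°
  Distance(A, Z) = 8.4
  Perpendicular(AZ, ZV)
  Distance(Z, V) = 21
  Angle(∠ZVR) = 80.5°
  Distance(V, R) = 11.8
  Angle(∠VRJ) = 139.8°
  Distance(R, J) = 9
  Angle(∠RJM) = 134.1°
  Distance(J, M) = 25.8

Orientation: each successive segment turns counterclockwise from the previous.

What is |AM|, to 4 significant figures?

14.99

∠VRJ = 139.8° gives RJ at -146.2° from the x-axis; with |RJ| = 9.0, J = (-8.050, 3.225). ∠RJM = 134.1° gives JM at -100.3° from the x-axis; with |JM| = 25.8, M = (-12.66, -22.16). Then |AM| = |M − A| = 14.99.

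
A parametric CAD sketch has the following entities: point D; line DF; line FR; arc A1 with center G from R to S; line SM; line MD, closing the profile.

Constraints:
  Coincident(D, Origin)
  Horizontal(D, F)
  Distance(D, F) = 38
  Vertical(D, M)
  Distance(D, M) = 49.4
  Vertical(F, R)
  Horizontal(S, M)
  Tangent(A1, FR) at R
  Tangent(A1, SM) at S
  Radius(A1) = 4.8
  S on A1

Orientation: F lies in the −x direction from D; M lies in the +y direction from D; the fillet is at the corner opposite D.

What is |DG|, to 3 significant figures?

55.6

D is at the origin; DF is horizontal with |DF| = 38.0 and F on the −x side, so F = (-38.0, 0.00). D and M share the same x with |DM| = 49.4 and M on the +y side, so M = (0.00, 49.4). The virtual corner opposite D is at (-38.0, 49.4). Since A1 is tangent to FR there, GR ⟂ FR and tangency of A1 to SM means the radius GS is perpendicular to SM, with radius 4.8, so the center G sits 4.8 in from both sides at G = (-33.2, 44.6). Then |DG| = |G − D| = 55.6.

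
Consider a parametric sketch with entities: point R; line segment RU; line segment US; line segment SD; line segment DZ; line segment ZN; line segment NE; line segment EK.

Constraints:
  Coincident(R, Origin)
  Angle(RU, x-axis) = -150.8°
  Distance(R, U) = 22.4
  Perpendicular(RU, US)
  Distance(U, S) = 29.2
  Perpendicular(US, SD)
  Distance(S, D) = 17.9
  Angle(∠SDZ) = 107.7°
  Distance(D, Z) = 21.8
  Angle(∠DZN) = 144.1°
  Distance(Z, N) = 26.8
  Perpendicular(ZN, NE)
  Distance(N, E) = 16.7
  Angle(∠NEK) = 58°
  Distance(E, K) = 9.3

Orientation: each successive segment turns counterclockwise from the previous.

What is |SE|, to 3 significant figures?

41.0

R is at the origin; RU runs at -150.8° with length 22.4, so U = (-19.6, -10.9). RU is perpendicular to US, so US runs at -60.8°; with |US| = 29.2, S = (-5.31, -36.4). The perpendicularity gives SD at right angles to US, so SD runs at 29.2°; with |SD| = 17.9, D = (10.3, -27.7). ∠SDZ = 107.7° gives DZ at 102° from the x-axis; with |DZ| = 21.8, Z = (5.97, -6.32). ∠DZN = 144.1° gives ZN at 137° from the x-axis; with |ZN| = 26.8, N = (-13.8, 11.8). ZN ⟂ NE, so NE runs at -133°; with |NE| = 16.7, E = (-25.1, -0.475). Then |SE| = |E − S| = 41.0.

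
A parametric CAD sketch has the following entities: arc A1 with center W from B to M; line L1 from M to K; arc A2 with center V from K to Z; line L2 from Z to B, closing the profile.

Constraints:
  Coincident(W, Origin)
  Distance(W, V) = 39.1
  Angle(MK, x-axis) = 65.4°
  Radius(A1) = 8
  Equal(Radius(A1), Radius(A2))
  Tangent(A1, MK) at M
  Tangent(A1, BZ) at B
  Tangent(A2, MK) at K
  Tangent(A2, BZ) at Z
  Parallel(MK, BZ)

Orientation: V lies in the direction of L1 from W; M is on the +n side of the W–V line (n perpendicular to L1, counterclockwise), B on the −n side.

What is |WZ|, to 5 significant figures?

39.910

The slot axis is L1's direction at 65.4°, so u = (cos 65.4°, sin 65.4°) = (0.41628, 0.90924) and n = (−sin 65.4°, cos 65.4°) = (-0.90924, 0.41628). W is at the origin and V lies 39.1 along u from W, so V = 39.1·u = (16.277, 35.551). Tangency of A1 to both parallel lines with radius 8.0 puts M and B at W ± 8.0·n: M = (-7.2739, 3.3302), B = (7.2739, -3.3302). Equal radii place K and Z the same way about V: K = V + 8.0·n = (9.0027, 38.881), Z = V − 8.0·n = (23.550, 32.221). Then |WZ| = |Z − W| = 39.910.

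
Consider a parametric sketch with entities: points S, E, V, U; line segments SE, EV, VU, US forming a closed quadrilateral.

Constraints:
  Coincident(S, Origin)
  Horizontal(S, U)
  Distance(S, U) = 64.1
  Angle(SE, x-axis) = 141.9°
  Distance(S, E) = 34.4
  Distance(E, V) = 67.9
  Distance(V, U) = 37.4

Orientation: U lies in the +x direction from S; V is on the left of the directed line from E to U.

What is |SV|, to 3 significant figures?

49.7

Checks: |EV| = 67.90 ✓; |VU| = 37.40 ✓.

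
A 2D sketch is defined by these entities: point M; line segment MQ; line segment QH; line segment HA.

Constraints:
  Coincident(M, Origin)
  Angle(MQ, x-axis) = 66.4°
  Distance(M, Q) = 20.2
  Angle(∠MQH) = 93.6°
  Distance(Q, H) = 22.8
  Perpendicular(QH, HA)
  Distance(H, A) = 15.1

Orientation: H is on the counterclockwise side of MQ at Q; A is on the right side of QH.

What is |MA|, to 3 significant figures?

42.7

M is at the origin; MQ runs at 66.4° with length 20.2, so Q = 20.2·(cos 66.4°, sin 66.4°) = (8.09, 18.5). ∠MQH = 93.6°, so QH runs at 66.4° + (180° − 93.6°) = 153° from the x-axis; with |QH| = 22.8, H = Q + 22.8·(cos 153°, sin 153°) = (-12.2, 28.9). QH is perpendicular to HA; with |HA| = 15.1 on the right of QH, A = H + 15.1·(0.457, 0.889) = (-5.29, 42.4). Then |MA| = |A − M| = 42.7.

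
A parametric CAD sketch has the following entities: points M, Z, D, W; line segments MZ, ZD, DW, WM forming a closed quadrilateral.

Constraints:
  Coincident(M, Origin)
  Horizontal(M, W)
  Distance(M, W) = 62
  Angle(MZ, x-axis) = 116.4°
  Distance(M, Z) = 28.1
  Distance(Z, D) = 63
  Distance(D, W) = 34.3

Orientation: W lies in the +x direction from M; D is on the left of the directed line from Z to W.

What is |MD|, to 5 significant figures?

59.555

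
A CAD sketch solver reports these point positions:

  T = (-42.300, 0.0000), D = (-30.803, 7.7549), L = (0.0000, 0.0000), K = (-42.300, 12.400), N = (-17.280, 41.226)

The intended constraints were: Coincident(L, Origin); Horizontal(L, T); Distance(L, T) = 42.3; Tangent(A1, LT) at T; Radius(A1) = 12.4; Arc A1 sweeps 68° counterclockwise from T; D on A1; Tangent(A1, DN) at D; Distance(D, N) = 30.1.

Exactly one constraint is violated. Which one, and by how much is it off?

Distance(D, N) = 30.1 — off by 6.00.

L = (0.00, 0.00) ✓; L.y = 0.00, T.y = 0.00 ✓; |LT| = 42.30 ✓; ∠(KT, TL) = 90.00° ✓; |KT| = 12.40 ✓; bearing(K→D) − bearing(K→T) = 68.00° ✓; |KD| = 12.40 ✓; ∠(KD, DN) = 90.00° ✓; |DN| = 36.10 ✗.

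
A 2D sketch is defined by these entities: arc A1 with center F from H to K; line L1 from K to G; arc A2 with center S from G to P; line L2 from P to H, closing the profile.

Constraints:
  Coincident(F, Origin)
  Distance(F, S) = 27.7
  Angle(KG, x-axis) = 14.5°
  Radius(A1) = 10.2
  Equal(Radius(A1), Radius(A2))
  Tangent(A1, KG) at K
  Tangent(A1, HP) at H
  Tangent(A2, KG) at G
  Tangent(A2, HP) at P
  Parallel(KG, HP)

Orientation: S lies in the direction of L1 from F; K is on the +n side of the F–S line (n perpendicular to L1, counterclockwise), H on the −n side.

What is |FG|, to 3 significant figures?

29.5

The slot axis is L1's direction at 14.5°, so u = (cos 14.5°, sin 14.5°) = (0.968, 0.250) and n = (−sin 14.5°, cos 14.5°) = (-0.250, 0.968). F is at the origin and S lies 27.7 along u from F, so S = 27.7·u = (26.8, 6.94). Tangency of A1 to both parallel lines with radius 10.2 puts K and H at F ± 10.2·n: K = (-2.55, 9.88), H = (2.55, -9.88). Equal radii place G and P the same way about S: G = S + 10.2·n = (24.3, 16.8), P = S − 10.2·n = (29.4, -2.94). Then |FG| = |G − F| = 29.5.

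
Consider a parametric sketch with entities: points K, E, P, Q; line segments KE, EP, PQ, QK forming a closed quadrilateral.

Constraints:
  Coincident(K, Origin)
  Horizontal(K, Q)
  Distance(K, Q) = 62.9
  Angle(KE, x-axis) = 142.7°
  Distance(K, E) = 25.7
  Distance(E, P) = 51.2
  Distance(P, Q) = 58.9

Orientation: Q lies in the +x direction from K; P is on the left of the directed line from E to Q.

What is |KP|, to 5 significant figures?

48.716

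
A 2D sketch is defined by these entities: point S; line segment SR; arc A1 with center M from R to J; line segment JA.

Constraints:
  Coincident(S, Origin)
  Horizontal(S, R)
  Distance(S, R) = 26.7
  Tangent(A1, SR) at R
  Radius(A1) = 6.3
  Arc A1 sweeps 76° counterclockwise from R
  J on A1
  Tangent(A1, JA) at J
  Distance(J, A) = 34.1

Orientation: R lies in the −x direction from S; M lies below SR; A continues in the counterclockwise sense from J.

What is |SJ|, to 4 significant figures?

33.16

The tangent condition forces MR to be normal to SR, so M = R + (0, -6.3) = (-26.70, -6.300). On A1, R sits at bearing 90° from M; a 76° counterclockwise sweep puts J at bearing 166°, so J = M + 6.3·(cos 166°, sin 166°) = (-32.81, -4.776). Then |SJ| = |J − S| = 33.16.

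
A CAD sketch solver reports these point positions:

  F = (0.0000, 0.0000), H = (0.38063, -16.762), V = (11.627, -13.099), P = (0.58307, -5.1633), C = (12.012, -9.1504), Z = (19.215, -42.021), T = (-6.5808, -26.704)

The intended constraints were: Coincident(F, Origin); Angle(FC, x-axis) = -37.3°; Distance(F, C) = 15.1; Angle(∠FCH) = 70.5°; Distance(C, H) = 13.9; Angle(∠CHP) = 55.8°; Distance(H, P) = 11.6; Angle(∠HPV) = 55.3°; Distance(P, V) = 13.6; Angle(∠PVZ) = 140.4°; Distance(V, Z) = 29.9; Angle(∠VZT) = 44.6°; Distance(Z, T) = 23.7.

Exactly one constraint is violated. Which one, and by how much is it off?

Distance(Z, T) = 23.7 — off by 6.30.

F = (0.00, 0.00) ✓; FC at -37.30° ✓; |FC| = 15.10 ✓; ∠FCH = 70.50° ✓; |CH| = 13.90 ✓; ∠CHP = 55.80° ✓; |HP| = 11.60 ✓; ∠HPV = 55.30° ✓; |PV| = 13.60 ✓; ∠PVZ = 140.4° ✓; |VZ| = 29.90 ✓; ∠VZT = 44.60° ✓; |ZT| = 30.00 ✗.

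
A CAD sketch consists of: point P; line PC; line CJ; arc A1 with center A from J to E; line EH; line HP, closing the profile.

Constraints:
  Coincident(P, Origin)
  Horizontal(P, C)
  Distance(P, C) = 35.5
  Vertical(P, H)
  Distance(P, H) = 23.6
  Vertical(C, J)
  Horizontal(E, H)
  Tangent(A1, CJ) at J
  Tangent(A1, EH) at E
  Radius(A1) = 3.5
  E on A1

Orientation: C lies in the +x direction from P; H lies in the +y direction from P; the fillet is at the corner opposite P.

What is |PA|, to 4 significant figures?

37.79

P is at the origin; PC is horizontal with |PC| = 35.5 and C on the +x side, so C = (35.50, 0.000). PH is vertical with |PH| = 23.6 and H on the +y side, so H = (0.000, 23.60). The virtual corner opposite P is at (35.50, 23.60). The tangent condition forces AJ to be normal to CJ and since A1 is tangent to EH there, AE ⟂ EH, with radius 3.5, so the center A sits 3.5 in from both sides at A = (32.00, 20.10). Then |PA| = |A − P| = 37.79.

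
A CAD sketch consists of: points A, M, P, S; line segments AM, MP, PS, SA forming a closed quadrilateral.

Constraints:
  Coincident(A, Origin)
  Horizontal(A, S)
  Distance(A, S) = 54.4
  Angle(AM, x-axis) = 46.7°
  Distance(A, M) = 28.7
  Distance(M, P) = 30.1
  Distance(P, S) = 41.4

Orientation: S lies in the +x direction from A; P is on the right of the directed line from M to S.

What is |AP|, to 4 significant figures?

16.39

Checks: |MP| = 30.10 ✓; |PS| = 41.40 ✓.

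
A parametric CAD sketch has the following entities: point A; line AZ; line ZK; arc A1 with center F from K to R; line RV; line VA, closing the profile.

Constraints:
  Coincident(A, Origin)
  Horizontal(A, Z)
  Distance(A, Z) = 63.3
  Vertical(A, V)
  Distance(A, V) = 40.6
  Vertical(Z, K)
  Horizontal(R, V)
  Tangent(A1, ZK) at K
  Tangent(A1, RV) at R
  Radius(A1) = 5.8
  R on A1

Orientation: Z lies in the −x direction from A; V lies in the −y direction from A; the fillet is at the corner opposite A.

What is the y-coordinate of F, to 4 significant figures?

-34.80

A and V share the same x with |AV| = 40.6 and V on the −y side, so V = (0.000, -40.60). The virtual corner opposite A is at (-63.30, -40.60). A1 meets ZK tangentially, so FK is at right angles to ZK and the tangent condition forces FR to be normal to RV, with radius 5.8, so the center F sits 5.8 in from both sides at F = (-57.50, -34.80). So F.y = -34.80.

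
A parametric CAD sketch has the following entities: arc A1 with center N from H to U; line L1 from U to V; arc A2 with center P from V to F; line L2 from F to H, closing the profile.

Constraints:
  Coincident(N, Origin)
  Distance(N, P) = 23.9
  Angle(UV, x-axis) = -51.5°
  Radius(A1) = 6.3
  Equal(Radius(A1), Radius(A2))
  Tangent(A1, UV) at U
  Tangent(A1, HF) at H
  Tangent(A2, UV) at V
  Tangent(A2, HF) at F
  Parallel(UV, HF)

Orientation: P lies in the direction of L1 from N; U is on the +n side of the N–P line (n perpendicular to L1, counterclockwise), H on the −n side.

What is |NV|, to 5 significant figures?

24.716

Tangency of A1 to both parallel lines with radius 6.3 puts U and H at N ± 6.3·n: U = (4.9304, 3.9218), H = (-4.9304, -3.9218). Equal radii place V and F the same way about P: V = P + 6.3·n = (19.809, -14.782), F = P − 6.3·n = (9.9477, -22.626). Then |NV| = |V − N| = 24.716.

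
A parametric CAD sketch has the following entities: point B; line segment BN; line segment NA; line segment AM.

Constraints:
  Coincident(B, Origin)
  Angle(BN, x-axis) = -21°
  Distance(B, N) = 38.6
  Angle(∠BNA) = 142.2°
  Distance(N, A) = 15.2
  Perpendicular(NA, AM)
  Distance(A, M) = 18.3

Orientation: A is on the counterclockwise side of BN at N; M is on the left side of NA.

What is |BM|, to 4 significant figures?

46.01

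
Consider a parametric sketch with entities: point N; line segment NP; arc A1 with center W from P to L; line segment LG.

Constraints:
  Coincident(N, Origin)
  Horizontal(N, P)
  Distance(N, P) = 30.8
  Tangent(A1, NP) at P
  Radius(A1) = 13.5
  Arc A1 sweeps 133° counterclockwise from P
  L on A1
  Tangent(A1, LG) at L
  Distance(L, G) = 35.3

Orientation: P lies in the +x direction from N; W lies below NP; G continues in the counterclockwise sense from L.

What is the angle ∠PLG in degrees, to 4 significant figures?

113.5°

On A1, P sits at bearing 90° from W; a 133° counterclockwise sweep puts L at bearing 223°, so L = W + 13.5·(cos 223°, sin 223°) = (20.93, -22.71). The tangent condition forces WL to be normal to LG, so LG runs along (−sin 223°, cos 223°); with |LG| = 35.3, G = (45.00, -48.52). Then cos ∠PLG = LP·LG / (|LP||LG|), giving 113.5°.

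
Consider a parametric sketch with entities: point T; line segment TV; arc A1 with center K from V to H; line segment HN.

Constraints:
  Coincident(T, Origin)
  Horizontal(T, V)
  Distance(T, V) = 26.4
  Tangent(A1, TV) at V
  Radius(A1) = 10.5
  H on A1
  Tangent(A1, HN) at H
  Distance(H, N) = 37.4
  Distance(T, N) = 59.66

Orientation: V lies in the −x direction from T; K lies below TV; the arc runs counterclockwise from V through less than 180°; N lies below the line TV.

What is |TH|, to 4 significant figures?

38.51

Checks: T.y = 0.00, V.y = 0.00 ✓; |KH| = 10.50 ✓; ∠(KH, HN) = 90.00° ✓; |HN| = 37.40 ✓; |TN| = 59.66 ✓.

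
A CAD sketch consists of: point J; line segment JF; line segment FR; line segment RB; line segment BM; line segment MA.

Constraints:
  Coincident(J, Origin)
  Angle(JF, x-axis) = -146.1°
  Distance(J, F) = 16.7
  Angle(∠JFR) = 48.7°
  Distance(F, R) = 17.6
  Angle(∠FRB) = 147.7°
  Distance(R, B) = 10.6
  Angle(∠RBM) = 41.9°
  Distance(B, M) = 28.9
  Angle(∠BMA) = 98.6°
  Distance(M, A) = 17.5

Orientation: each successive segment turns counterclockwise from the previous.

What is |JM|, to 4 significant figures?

13.12

J is at the origin; JF runs at -146.1° with length 16.7, so F = (-13.86, -9.314). ∠JFR = 48.7° gives FR at -14.80° from the x-axis; with |FR| = 17.6, R = (3.155, -13.81). ∠FRB = 147.7° gives RB at 17.50° from the x-axis; with |RB| = 10.6, B = (13.26, -10.62). ∠RBM = 41.9° gives BM at 155.6° from the x-axis; with |BM| = 28.9, M = (-13.05, 1.316). Then |JM| = |M − J| = 13.12.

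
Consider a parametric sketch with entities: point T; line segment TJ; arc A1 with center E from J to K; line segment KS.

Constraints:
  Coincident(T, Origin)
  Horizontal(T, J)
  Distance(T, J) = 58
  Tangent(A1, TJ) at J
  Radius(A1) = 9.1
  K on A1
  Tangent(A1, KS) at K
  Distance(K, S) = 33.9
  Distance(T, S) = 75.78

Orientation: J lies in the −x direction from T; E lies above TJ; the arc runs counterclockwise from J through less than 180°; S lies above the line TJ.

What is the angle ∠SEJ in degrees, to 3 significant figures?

174°

Checks: |EK| = 9.100 ✓; ∠(EK, KS) = 90.00° ✓; |KS| = 33.90 ✓; |TS| = 75.78 ✓.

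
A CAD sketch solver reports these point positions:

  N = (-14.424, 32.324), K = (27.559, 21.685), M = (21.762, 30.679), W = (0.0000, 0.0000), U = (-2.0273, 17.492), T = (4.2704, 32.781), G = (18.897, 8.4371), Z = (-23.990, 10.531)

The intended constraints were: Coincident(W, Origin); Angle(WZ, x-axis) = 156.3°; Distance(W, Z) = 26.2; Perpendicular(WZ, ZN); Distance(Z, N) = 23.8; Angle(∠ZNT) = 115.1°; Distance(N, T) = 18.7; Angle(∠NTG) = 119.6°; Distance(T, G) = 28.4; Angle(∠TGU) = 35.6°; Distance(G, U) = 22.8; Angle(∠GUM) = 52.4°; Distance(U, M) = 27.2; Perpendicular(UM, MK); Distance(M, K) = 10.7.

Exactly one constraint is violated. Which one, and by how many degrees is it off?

Perpendicular(UM, MK) — off by 3.80°.

W = (0.00, 0.00) ✓; WZ at 156.3° ✓; |WZ| = 26.20 ✓; ∠(WZ, ZN) = 90.00° ✓; |ZN| = 23.80 ✓; ∠ZNT = 115.1° ✓; |NT| = 18.70 ✓; ∠NTG = 119.6° ✓; |TG| = 28.40 ✓; ∠TGU = 35.60° ✓; |GU| = 22.80 ✓; ∠GUM = 52.40° ✓; |UM| = 27.20 ✓; ∠(UM, MK) = 86.20° ✗; |MK| = 10.70 ✓.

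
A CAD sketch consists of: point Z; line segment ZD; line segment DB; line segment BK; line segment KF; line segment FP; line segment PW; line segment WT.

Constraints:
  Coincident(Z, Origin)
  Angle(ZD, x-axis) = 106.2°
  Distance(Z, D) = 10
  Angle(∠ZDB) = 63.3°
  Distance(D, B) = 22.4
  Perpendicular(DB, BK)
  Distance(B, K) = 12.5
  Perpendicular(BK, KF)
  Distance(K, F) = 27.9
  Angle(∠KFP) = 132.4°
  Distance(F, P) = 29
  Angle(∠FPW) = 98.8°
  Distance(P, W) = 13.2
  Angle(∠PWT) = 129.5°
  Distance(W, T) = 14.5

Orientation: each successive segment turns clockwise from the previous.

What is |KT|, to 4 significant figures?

40.32

∠FPW = 98.8° gives PW at 40.70° from the x-axis; with |PW| = 13.2, W = (-15.79, 31.54). ∠PWT = 129.5° gives WT at -9.800° from the x-axis; with |WT| = 14.5, T = (-1.505, 29.07). Then |KT| = |T − K| = 40.32.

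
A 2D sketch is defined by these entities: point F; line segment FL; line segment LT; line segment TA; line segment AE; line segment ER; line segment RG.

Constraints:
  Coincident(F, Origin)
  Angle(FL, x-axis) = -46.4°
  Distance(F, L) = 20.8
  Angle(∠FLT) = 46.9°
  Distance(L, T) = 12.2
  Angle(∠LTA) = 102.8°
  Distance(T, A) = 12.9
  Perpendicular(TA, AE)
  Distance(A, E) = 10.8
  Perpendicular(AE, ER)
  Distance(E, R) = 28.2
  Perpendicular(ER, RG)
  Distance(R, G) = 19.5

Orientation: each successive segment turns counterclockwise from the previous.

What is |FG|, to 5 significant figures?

32.183

F is at the origin; FL runs at -46.4° with length 20.8, so L = (14.344, -15.063). ∠FLT = 46.9° gives LT at 86.700° from the x-axis; with |LT| = 12.2, T = (15.046, -2.8830). ∠LTA = 102.8° gives TA at 163.90° from the x-axis; with |TA| = 12.9, A = (2.6523, 0.69435). The perpendicularity gives AE at right angles to TA, so AE runs at -106.10°; with |AE| = 10.8, E = (-0.34268, -9.6821). The perpendicularity gives ER at right angles to AE, so ER runs at -16.100°; with |ER| = 28.2, R = (26.751, -17.502). ER ⟂ RG, so RG runs at 73.900°; with |RG| = 19.5, G = (32.159, 1.2329). Then |FG| = |G − F| = 32.183.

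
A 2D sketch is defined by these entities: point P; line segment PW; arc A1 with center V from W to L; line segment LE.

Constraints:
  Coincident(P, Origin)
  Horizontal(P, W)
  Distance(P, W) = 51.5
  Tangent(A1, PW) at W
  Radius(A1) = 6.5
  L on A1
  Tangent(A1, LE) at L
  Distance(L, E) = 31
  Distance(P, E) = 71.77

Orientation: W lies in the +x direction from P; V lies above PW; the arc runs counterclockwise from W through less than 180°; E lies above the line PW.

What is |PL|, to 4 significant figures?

58.23

Checks: |VL| = 6.500 ✓; ∠(VL, LE) = 90.00° ✓; |LE| = 31.00 ✓; |PE| = 71.77 ✓.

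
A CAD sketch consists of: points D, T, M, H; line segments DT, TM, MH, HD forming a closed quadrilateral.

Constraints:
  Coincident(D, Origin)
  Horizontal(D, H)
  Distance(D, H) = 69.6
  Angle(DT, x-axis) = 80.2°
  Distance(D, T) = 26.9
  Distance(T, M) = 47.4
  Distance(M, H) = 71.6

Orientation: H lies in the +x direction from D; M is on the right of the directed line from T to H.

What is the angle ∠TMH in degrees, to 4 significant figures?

68.91°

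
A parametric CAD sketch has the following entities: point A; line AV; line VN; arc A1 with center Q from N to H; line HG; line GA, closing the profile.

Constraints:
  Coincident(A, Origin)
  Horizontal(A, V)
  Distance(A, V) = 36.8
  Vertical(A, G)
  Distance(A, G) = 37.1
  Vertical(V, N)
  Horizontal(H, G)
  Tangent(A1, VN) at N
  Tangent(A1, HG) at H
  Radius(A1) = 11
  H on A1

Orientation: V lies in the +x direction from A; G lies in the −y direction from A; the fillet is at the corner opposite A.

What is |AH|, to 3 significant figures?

45.2

A is at the origin; A and V share the same y with |AV| = 36.8 and V on the +x side, so V = (36.8, 0.00). A and G share the same x with |AG| = 37.1 and G on the −y side, so G = (0.00, -37.1). The virtual corner opposite A is at (36.8, -37.1). A1 meets VN tangentially, so QN is at right angles to VN and the tangent condition forces QH to be normal to HG, with radius 11.0, so the center Q sits 11.0 in from both sides at Q = (25.8, -26.1). That places the tangent points at N = (36.8, -26.1) on VN and H = (25.8, -37.1) on HG. Then |AH| = |H − A| = 45.2.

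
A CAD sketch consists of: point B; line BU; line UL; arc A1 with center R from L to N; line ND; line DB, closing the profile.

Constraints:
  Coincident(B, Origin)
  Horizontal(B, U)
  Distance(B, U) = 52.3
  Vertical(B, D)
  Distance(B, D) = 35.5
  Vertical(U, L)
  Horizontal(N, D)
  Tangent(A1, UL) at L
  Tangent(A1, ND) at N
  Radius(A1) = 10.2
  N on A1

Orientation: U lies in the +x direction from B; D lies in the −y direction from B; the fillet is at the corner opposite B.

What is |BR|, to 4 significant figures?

49.12

BD is vertical with |BD| = 35.5 and D on the −y side, so D = (0.000, -35.50). The virtual corner opposite B is at (52.30, -35.50). Tangency of A1 to UL means the radius RL is perpendicular to UL and since A1 is tangent to ND there, RN ⟂ ND, with radius 10.2, so the center R sits 10.2 in from both sides at R = (42.10, -25.30). Then |BR| = |R − B| = 49.12.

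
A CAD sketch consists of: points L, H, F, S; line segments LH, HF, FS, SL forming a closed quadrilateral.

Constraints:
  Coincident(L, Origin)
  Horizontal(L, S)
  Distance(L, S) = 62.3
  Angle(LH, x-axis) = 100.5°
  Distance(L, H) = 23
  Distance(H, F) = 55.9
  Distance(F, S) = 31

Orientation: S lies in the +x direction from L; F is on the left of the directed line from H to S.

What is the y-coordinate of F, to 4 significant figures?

29.00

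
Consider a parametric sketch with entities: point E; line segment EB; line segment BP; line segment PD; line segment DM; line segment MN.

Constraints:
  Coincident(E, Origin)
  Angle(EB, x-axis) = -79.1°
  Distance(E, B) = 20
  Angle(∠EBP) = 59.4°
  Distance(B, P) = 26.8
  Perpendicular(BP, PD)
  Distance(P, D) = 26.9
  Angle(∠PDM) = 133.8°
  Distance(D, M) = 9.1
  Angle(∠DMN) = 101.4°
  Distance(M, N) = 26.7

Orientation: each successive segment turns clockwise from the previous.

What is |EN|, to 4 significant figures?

11.90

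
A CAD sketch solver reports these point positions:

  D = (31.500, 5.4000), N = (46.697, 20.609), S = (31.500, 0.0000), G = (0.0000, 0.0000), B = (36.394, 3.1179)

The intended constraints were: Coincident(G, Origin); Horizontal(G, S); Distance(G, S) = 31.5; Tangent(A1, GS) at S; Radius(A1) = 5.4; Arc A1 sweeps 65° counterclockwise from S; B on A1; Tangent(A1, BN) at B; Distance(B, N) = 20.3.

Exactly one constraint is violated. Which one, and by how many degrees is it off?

Tangent(A1, BN) at B — off by 5.50°.

G = (0.00, 0.00) ✓; G.y = 0.00, S.y = 0.00 ✓; |GS| = 31.50 ✓; ∠(DS, SG) = 90.00° ✓; |DS| = 5.400 ✓; bearing(D→B) − bearing(D→S) = 65.00° ✓; |DB| = 5.400 ✓; ∠(DB, BN) = 95.50° ✗; |BN| = 20.30 ✓.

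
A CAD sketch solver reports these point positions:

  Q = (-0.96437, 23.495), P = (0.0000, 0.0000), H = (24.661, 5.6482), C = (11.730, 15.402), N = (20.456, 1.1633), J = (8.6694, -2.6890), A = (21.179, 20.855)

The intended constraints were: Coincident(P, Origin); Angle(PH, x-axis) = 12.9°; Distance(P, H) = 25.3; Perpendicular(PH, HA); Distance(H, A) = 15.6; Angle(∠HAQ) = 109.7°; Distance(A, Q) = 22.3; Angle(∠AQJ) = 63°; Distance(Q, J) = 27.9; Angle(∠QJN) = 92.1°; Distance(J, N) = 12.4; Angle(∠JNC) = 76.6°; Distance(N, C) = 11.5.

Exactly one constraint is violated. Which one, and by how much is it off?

Distance(N, C) = 11.5 — off by 5.20.

P = (0.00, 0.00) ✓; PH at 12.90° ✓; |PH| = 25.30 ✓; ∠(PH, HA) = 90.00° ✓; |HA| = 15.60 ✓; ∠HAQ = 109.7° ✓; |AQ| = 22.30 ✓; ∠AQJ = 63.00° ✓; |QJ| = 27.90 ✓; ∠QJN = 92.10° ✓; |JN| = 12.40 ✓; ∠JNC = 76.60° ✓; |NC| = 16.70 ✗.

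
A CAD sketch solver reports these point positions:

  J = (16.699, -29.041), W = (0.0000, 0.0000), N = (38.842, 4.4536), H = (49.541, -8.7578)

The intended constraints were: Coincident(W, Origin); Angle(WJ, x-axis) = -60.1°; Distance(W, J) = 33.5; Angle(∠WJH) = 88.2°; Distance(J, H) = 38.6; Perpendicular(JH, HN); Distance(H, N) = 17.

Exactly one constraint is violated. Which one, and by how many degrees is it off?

Perpendicular(JH, HN) — off by 7.30°.

W = (0.00, 0.00) ✓; WJ at -60.10° ✓; |WJ| = 33.50 ✓; ∠WJH = 88.20° ✓; |JH| = 38.60 ✓; ∠(JH, HN) = 97.30° ✗; |HN| = 17.00 ✓.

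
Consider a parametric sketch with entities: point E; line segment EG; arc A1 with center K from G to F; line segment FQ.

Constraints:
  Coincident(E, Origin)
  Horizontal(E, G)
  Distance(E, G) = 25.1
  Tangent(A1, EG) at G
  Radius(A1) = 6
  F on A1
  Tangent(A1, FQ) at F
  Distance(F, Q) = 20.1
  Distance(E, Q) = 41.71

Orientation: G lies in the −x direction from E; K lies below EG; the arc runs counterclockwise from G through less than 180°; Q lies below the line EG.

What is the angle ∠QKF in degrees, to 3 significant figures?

73.4°

E is at the origin; E and G share the same y with |EG| = 25.1 and G on the −x side, so G = (-25.1, 0.00). A1 meets EG tangentially, so KG is at right angles to EG, so K = G + (0, -6) = (-25.1, -6.00). Since KF ⟂ FQ (tangency), |KQ| = √(6.0² + 20.1²) = 21.0 regardless of where F sits on A1. So Q lies on both circle(E, 41.71) and circle(K, 21.0); the below-EG intersection is Q = (-33.1, -25.4). F is the foot of the tangent from Q: F = (-31.1, -5.40).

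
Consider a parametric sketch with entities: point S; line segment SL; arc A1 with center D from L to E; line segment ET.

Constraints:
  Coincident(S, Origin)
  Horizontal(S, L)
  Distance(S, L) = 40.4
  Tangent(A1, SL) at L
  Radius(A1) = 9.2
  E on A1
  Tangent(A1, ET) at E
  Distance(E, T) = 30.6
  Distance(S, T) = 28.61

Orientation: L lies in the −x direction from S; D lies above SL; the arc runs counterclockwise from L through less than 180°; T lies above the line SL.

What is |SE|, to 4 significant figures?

33.75

Checks: ∠(DL, LS) = 90.00° ✓; |DE| = 9.200 ✓; ∠(DE, ET) = 90.00° ✓; |ET| = 30.60 ✓; |ST| = 28.61 ✓.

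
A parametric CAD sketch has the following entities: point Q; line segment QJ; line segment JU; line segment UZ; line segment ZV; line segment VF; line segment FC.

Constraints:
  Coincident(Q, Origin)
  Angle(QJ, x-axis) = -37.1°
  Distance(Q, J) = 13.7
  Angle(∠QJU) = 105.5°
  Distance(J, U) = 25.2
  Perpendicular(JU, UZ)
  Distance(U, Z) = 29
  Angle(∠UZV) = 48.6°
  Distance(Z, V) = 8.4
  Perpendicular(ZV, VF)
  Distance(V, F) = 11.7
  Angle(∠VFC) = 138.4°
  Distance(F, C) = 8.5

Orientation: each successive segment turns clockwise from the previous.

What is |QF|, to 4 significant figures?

30.33

∠UZV = 48.6° gives ZV at 27.00° from the x-axis; with |ZV| = 8.4, V = (-17.83, -17.21). The perpendicularity gives VF at right angles to ZV, so VF runs at -63.00°; with |VF| = 11.7, F = (-12.52, -27.63). Then |QF| = |F − Q| = 30.33.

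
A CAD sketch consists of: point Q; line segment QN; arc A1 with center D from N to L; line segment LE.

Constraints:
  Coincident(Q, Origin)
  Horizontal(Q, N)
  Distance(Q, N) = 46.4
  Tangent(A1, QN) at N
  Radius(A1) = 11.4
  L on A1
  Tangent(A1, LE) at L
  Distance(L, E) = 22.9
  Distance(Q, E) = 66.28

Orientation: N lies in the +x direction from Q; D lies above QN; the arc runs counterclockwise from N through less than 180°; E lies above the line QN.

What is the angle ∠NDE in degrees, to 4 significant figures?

157.3°

Q is at the origin; QN is horizontal with |QN| = 46.4 and N on the +x side, so N = (46.40, 0.000). Since A1 is tangent to QN there, DN ⟂ QN, so D = N + (0, 11.4) = (46.40, 11.40). Since DL ⟂ LE (tangency), |DE| = √(11.4² + 22.9²) = 25.58 regardless of where L sits on A1. So E lies on both circle(Q, 66.28) and circle(D, 25.58); the above-QN intersection is E = (56.29, 34.99). L is the foot of the tangent from E: L = (57.78, 12.14).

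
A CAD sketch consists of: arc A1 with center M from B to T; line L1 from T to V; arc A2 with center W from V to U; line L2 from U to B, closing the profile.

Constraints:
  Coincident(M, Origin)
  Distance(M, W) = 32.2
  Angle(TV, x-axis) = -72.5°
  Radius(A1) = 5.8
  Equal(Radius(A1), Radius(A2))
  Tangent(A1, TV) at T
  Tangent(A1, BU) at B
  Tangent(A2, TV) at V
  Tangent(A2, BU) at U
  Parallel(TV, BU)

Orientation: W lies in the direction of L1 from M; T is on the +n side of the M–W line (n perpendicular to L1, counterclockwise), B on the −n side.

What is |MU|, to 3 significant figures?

32.7

The slot axis is L1's direction at -72.5°, so u = (cos -72.5°, sin -72.5°) = (0.301, -0.954) and n = (−sin -72.5°, cos -72.5°) = (0.954, 0.301). M is at the origin and W lies 32.2 along u from M, so W = 32.2·u = (9.68, -30.7). Tangency of A1 to both parallel lines with radius 5.8 puts T and B at M ± 5.8·n: T = (5.53, 1.74), B = (-5.53, -1.74). Equal radii place V and U the same way about W: V = W + 5.8·n = (15.2, -29.0), U = W − 5.8·n = (4.15, -32.5). Then |MU| = |U − M| = 32.7.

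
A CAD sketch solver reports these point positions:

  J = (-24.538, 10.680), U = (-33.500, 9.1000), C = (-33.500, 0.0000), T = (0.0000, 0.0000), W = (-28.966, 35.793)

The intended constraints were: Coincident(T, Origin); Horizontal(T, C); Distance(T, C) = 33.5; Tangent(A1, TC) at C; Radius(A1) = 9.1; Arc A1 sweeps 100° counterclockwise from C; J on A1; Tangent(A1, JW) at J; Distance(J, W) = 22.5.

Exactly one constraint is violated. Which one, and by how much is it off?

Distance(J, W) = 22.5 — off by 3.00.

T = (0.00, 0.00) ✓; T.y = 0.00, C.y = 0.00 ✓; |TC| = 33.50 ✓; ∠(UC, CT) = 90.00° ✓; |UC| = 9.100 ✓; bearing(U→J) − bearing(U→C) = 100.0° ✓; |UJ| = 9.100 ✓; ∠(UJ, JW) = 90.00° ✓; |JW| = 25.50 ✗.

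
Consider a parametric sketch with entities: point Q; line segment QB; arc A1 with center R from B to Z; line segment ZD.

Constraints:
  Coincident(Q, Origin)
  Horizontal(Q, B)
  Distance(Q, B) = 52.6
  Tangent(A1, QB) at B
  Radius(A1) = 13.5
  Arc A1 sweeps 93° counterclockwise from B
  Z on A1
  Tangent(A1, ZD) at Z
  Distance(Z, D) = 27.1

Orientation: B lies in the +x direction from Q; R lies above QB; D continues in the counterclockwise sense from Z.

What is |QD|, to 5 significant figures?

76.710

Q is at the origin; QB is horizontal with |QB| = 52.6 and B on the +x side, so B = (52.600, 0.0000). Tangency of A1 to QB means the radius RB is perpendicular to QB, so R = B + (0, 13.5) = (52.600, 13.500). On A1, B sits at bearing -90° from R; a 93° counterclockwise sweep puts Z at bearing 3°, so Z = R + 13.5·(cos 3°, sin 3°) = (66.081, 14.207). Since A1 is tangent to ZD there, RZ ⟂ ZD, so ZD runs along (−sin 3°, cos 3°); with |ZD| = 27.1, D = (64.663, 41.269). Then |QD| = |D − Q| = 76.710.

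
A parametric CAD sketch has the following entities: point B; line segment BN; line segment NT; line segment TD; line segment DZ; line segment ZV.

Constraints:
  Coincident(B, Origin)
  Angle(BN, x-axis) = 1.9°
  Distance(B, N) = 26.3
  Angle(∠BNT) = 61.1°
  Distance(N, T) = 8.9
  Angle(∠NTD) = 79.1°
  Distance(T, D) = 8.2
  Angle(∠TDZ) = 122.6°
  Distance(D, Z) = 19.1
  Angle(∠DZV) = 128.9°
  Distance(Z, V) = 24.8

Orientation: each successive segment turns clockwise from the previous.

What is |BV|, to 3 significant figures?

49.0

B is at the origin; BN runs at 1.9° with length 26.3, so N = (26.3, 0.872). ∠BNT = 61.1° gives NT at -117° from the x-axis; with |NT| = 8.9, T = (22.2, -7.06). ∠NTD = 79.1° gives TD at 142° from the x-axis; with |TD| = 8.2, D = (15.8, -2.02). ∠TDZ = 122.6° gives DZ at 84.7° from the x-axis; with |DZ| = 19.1, Z = (17.5, 17.0). ∠DZV = 128.9° gives ZV at 33.6° from the x-axis; with |ZV| = 24.8, V = (38.2, 30.7). Then |BV| = |V − B| = 49.0.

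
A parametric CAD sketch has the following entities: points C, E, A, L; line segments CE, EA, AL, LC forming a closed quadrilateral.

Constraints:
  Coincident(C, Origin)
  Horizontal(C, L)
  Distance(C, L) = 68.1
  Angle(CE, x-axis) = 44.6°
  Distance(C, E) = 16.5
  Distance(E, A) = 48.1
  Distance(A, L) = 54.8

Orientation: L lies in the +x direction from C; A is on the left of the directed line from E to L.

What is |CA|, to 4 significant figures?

64.54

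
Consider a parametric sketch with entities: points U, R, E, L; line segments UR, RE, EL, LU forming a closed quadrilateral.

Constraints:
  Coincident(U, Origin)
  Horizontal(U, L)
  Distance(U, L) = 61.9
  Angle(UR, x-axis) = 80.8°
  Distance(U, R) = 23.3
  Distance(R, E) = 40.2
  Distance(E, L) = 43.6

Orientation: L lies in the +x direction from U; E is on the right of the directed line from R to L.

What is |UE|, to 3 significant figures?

24.5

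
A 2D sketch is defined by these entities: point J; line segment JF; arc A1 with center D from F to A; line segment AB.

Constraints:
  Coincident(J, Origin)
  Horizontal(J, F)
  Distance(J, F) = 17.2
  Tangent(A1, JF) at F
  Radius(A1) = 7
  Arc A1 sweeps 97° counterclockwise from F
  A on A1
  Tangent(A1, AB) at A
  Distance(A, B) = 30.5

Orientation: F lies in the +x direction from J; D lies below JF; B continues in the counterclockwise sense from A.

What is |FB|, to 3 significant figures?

38.3

J is at the origin; J and F share the same y with |JF| = 17.2 and F on the +x side, so F = (17.2, 0.00). Tangency of A1 to JF means the radius DF is perpendicular to JF, so D = F + (0, -7) = (17.2, -7.00). On A1, F sits at bearing 90° from D; a 97° counterclockwise sweep puts A at bearing 187°, so A = D + 7.0·(cos 187°, sin 187°) = (10.3, -7.85). A1 meets AB tangentially, so DA is at right angles to AB, so AB runs along (−sin 187°, cos 187°); with |AB| = 30.5, B = (14.0, -38.1). Then |FB| = |B − F| = 38.3.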